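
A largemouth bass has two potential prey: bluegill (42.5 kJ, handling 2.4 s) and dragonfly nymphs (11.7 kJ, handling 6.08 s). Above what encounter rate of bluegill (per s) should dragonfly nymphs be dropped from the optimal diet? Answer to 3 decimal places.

0.051 per s

The zero-one rule: include dragonfly nymphs iff E₂/h₂ > λE₁/(1+λh₁). Equality gives the switch point.
λE₁h₂ = E₂ + λE₂h₁ ⇒ λ = E₂/(E₁h₂ − E₂h₁) = 11.7/(258.4 − 28.08) = 0.0508 per s.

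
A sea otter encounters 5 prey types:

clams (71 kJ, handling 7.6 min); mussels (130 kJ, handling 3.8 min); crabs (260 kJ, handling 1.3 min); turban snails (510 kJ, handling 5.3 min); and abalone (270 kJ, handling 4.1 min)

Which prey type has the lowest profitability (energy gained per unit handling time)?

clams

Profitability E/h (kJ/min): clams = 71/7.6 = 9.34, mussels = 130/3.8 = 34.2, crabs = 260/1.3 = 200, turban snails = 510/5.3 = 96.2, abalone = 270/4.1 = 65.9.
Ranked: crabs > turban snails > abalone > mussels > clams.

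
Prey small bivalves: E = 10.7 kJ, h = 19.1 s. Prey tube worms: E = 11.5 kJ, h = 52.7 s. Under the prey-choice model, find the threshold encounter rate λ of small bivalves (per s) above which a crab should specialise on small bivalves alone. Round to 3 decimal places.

At the threshold, the rate on small bivalves alone equals the profitability of tube worms: λ·10.7/(1 + λ·19.1) = 11.5/52.7 = 0.2182.
Rearranging, λ(10.7 − 0.2182×19.1) = 0.2182, so λ = 0.2182/6.532 = 0.03341 per s.

0.033 per s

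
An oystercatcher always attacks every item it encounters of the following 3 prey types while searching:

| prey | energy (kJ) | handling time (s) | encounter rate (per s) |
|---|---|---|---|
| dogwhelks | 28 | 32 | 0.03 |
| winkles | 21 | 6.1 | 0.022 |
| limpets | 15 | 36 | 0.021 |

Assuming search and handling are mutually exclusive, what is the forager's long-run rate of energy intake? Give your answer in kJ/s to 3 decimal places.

0.567 kJ/s

Energy encountered per unit search time: 0.03×28 + 0.022×21 + 0.021×15 = 1.617 kJ/s.
Handling time per unit search time: 0.03×32 + 0.022×6.1 + 0.021×36 = 1.85.
Rate = 1.617/(1 + 1.85) = 0.5673 kJ/s.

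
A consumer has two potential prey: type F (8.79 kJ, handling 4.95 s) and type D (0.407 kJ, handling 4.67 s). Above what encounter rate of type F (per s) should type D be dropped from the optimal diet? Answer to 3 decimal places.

Drop type D once their profitability E₂/h₂ falls below the rate achievable on type F alone: E₂/h₂ = λE₁/(1 + λh₁).
Solve for λ: λE₁h₂ = E₂(1 + λh₁) → λ(E₁h₂ − E₂h₁) = E₂ → λ = E₂/(E₁h₂ − E₂h₁).
λ = 0.407/(8.79×4.67 − 0.407×4.95) = 0.407/39.03 = 0.01043 per s.

0.010 per s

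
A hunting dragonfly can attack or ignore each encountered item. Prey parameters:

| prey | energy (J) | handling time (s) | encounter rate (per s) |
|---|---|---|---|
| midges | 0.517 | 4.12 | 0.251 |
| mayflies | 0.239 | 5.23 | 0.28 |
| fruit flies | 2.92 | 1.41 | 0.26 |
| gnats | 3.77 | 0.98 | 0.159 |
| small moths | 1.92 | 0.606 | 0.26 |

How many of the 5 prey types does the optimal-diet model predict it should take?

Rank by E/h (J/s): gnats 3.85, small moths 3.17, fruit flies 2.07, midges 0.125, mayflies 0.0457. Include each in turn until the next type's E/h falls below the running intake rate.
Rate on top 1: 0.5186. small moths: 3.17 > 0.5186 → include.
Rate on top 2: 0.8365. fruit flies: 2.07 > 0.8365 → include.
Rate on top 3: 1.106. midges: 0.125 < 1.106 → exclude; stop.
Optimal diet: gnats, small moths, fruit flies — 3 of 5 types.

3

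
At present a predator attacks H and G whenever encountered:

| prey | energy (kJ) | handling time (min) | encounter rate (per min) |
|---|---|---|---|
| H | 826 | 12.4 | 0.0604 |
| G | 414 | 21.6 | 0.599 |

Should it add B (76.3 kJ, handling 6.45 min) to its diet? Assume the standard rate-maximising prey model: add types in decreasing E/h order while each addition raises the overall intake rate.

Intake rate on the current diet: R = (0.0604×826 + 0.599×414) / (1 + 0.0604×12.4 + 0.599×21.6) = 297.9/14.69 = 20.28 kJ/min.
Profitability of B: 76.3/6.45 = 11.83 kJ/min.
11.83 < 20.28, so adding B would lower the average — exclude it.

No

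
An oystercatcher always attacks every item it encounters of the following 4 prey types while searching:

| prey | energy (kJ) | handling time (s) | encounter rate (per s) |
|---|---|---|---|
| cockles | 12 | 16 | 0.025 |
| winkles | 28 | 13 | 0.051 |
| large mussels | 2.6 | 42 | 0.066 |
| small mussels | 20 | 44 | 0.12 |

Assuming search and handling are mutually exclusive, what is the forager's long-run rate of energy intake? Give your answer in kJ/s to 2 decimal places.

R = Σλ_iE_i / (1 + Σλ_ih_i)
Numerator: 0.025×12 + 0.051×28 + 0.066×2.6 + 0.12×20 = 4.3
Denominator: 1 + 0.025×16 + 0.051×13 + 0.066×42 + 0.12×44 = 10.12
R = 4.3/10.12 = 0.4251 kJ/s

0.43 kJ/s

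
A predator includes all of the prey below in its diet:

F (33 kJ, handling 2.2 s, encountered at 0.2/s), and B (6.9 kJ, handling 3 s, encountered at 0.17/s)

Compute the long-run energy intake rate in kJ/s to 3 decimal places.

3.986 kJ/s

R = (0.2×33 + 0.17×6.9) / (1 + 0.2×2.2 + 0.17×3) = 7.773/1.95 = 3.986 kJ/s.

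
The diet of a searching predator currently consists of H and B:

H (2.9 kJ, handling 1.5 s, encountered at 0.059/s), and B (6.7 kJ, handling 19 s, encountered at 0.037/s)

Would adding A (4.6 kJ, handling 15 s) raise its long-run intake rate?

Yes

On H and B alone, R = ΣλE/(1+Σλh) = 0.419/1.792 = 0.2339 kJ/s.
A: E/h = 4.6/15 = 0.3067 kJ/s.
0.3067 > 0.2339, so adding A raises the average — include it.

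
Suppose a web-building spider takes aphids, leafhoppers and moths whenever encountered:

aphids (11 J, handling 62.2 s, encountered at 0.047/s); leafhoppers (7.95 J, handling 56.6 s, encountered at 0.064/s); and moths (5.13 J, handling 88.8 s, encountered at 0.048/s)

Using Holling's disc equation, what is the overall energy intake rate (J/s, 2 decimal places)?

0.11 J/s

R = (0.047×11 + 0.064×7.95 + 0.048×5.13) / (1 + 0.047×62.2 + 0.064×56.6 + 0.048×88.8) = 1.272/11.81 = 0.1077 J/s.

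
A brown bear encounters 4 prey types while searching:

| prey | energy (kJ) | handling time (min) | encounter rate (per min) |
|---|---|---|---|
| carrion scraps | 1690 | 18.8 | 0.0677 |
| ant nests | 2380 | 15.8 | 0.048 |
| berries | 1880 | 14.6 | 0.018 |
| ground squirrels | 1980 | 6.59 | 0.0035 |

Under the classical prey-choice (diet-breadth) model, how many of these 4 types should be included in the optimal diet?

Rank by E/h (kJ/min): ground squirrels 300, ant nests 151, berries 129, carrion scraps 89.9. Include each in turn until the next type's E/h falls below the running intake rate.
Rate on top 1: 6.774. ant nests: 151 > 6.774 → include.
Rate on top 2: 68.02. berries: 129 > 68.02 → include.
Rate on top 3: 75.83. carrion scraps: 89.9 > 75.83 → include.
Optimal diet: ground squirrels, ant nests, berries, carrion scraps — 4 of 4 types.

4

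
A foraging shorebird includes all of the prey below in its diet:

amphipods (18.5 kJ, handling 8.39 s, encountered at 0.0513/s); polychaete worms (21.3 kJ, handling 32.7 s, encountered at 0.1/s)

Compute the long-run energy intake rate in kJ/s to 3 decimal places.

0.655 kJ/s

R = Σλ_iE_i / (1 + Σλ_ih_i)
Numerator: 0.0513×18.5 + 0.1×21.3 = 3.079
Denominator: 1 + 0.0513×8.39 + 0.1×32.7 = 4.7
R = 3.079/4.7 = 0.6551 kJ/s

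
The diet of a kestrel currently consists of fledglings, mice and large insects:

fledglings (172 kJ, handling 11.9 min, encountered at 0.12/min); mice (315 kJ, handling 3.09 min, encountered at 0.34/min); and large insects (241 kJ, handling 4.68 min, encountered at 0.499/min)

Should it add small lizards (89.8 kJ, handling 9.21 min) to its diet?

No

On fledglings, mice and large insects alone, R = ΣλE/(1+Σλh) = 248/5.814 = 42.66 kJ/min.
small lizards: E/h = 89.8/9.21 = 9.75 kJ/min.
9.75 < 42.66, so adding small lizards would lower the average — exclude it.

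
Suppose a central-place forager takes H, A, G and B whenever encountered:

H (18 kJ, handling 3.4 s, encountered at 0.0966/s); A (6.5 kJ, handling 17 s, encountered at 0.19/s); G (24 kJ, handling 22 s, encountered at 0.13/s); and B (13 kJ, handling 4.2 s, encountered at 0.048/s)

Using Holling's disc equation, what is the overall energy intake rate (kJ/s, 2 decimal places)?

R = Σλ_iE_i / (1 + Σλ_ih_i)
Numerator: 0.0966×18 + 0.19×6.5 + 0.13×24 + 0.048×13 = 6.718
Denominator: 1 + 0.0966×3.4 + 0.19×17 + 0.13×22 + 0.048×4.2 = 7.62
R = 6.718/7.62 = 0.8816 kJ/s

0.88 kJ/s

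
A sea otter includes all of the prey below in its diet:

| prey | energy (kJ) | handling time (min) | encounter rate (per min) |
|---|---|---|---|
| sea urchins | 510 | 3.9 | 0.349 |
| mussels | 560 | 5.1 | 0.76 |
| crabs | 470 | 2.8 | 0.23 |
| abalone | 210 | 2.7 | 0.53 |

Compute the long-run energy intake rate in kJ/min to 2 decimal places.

R = (0.349×510 + 0.76×560 + 0.23×470 + 0.53×210) / (1 + 0.349×3.9 + 0.76×5.1 + 0.23×2.8 + 0.53×2.7) = 823/8.312 = 99.01 kJ/min.

99.01 kJ/min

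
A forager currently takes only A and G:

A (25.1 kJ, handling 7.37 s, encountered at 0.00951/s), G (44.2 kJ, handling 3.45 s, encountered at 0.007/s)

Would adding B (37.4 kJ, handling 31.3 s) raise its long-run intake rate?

Current rate: (0.00951×25.1 + 0.007×44.2)/(1 + 0.00951×7.37 + 0.007×3.45) = 0.5009 kJ/s.
Profitability of B: 37.4/31.3 = 1.195 kJ/s.
1.195 > 0.5009, so adding B raises the average — include it.

Yes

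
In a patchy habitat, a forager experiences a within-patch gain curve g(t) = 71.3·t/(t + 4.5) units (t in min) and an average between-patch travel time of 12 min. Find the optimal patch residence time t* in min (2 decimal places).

Maximise g(t)/(T+t): set derivative to zero → g'(t)(T+t) = g(t).
g'(t) = 71.3·4.5/(t + 4.5)². Setting 71.3·4.5/(t+4.5)² = 71.3t/[(t+4.5)(12+t)] gives 4.5(12+t) = t(t+4.5), so t² = 4.5×12 = 54.
t* = √54 = 7.348 min.

7.35 min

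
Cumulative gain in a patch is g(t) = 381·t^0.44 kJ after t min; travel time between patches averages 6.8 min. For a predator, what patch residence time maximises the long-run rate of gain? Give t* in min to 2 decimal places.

By the marginal value theorem, leave when the instantaneous gain rate g'(t) equals the habitat-wide average g(t)/(T + t).
g'(t) = 0.44·381·t^-0.56. Setting 0.44·381·t^-0.56 = 381·t^0.44/(6.8+t) gives 0.44(6.8+t) = t, so 0.56·t = 0.44×6.8.
t* = 0.44×6.8/0.56 = 5.343 min.

5.34 min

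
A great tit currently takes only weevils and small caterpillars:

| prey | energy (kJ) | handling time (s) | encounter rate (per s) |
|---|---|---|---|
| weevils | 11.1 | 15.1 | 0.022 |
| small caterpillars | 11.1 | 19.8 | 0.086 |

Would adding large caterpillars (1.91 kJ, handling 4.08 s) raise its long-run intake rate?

Yes

On weevils and small caterpillars alone, R = ΣλE/(1+Σλh) = 1.199/3.035 = 0.395 kJ/s.
large caterpillars: E/h = 1.91/4.08 = 0.4681 kJ/s.
0.4681 > 0.395, so adding large caterpillars raises the average — include it.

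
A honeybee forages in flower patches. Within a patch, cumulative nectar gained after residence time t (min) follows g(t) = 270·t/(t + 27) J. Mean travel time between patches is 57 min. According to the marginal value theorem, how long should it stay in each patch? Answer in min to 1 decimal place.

Maximise g(t)/(T+t): set derivative to zero → g'(t)(T+t) = g(t).
g'(t) = 270·27/(t + 27)². Setting 270·27/(t+27)² = 270t/[(t+27)(57+t)] gives 27(57+t) = t(t+27), so t² = 27×57 = 1539.
t* = √1539 = 39.23 min.

39.2 min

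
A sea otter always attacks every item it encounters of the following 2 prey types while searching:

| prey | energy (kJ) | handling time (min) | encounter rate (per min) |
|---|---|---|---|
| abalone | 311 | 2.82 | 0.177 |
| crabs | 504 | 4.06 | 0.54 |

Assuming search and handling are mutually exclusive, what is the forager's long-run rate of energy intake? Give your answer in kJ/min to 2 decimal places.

88.64 kJ/min

R = (0.177×311 + 0.54×504) / (1 + 0.177×2.82 + 0.54×4.06) = 327.2/3.692 = 88.64 kJ/min.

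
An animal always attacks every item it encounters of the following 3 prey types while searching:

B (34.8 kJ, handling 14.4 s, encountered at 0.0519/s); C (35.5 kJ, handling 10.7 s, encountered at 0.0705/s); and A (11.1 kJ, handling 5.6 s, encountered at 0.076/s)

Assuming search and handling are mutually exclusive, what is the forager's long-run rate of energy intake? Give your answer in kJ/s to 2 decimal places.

Energy encountered per unit search time: 0.0519×34.8 + 0.0705×35.5 + 0.076×11.1 = 5.152 kJ/s.
Handling time per unit search time: 0.0519×14.4 + 0.0705×10.7 + 0.076×5.6 = 1.927.
Rate = 5.152/(1 + 1.927) = 1.76 kJ/s.

1.76 kJ/s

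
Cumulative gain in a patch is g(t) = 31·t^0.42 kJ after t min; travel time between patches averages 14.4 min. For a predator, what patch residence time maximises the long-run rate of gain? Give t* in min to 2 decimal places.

Maximise g(t)/(T+t): set derivative to zero → g'(t)(T+t) = g(t).
g'(t) = 0.42·31·t^-0.58. Setting 0.42·31·t^-0.58 = 31·t^0.42/(14.4+t) gives 0.42(14.4+t) = t, so 0.58·t = 0.42×14.4.
t* = 0.42×14.4/0.58 = 10.43 min.

10.43 min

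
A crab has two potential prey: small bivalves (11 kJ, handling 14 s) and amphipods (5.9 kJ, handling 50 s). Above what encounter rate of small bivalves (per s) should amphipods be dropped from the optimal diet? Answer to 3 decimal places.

Drop amphipods once their profitability E₂/h₂ falls below the rate achievable on small bivalves alone: E₂/h₂ = λE₁/(1 + λh₁).
Solve for λ: λE₁h₂ = E₂(1 + λh₁) → λ(E₁h₂ − E₂h₁) = E₂ → λ = E₂/(E₁h₂ − E₂h₁).
λ = 5.9/(11×50 − 5.9×14) = 5.9/467.4 = 0.01262 per s.

0.013 per s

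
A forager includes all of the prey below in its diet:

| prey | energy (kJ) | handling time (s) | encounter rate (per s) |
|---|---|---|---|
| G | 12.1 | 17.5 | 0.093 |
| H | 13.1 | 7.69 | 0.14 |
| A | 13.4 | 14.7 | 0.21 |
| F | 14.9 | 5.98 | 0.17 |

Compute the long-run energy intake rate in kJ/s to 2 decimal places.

R = (0.093×12.1 + 0.14×13.1 + 0.21×13.4 + 0.17×14.9) / (1 + 0.093×17.5 + 0.14×7.69 + 0.21×14.7 + 0.17×5.98) = 8.306/7.808 = 1.064 kJ/s.

1.06 kJ/s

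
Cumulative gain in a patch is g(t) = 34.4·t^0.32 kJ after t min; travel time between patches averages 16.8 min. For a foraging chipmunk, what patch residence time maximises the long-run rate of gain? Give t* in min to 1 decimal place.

7.9 min

Maximise g(t)/(T+t): set derivative to zero → g'(t)(T+t) = g(t).
g'(t) = 0.32·34.4·t^-0.68. Setting 0.32·34.4·t^-0.68 = 34.4·t^0.32/(16.8+t) gives 0.32(16.8+t) = t, so 0.68·t = 0.32×16.8.
t* = 0.32×16.8/0.68 = 7.906 min.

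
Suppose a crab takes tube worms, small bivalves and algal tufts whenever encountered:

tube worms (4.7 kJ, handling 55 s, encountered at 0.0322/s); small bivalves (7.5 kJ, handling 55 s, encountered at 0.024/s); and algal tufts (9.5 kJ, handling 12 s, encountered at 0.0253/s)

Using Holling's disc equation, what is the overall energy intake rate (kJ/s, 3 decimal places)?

0.130 kJ/s

Energy encountered per unit search time: 0.0322×4.7 + 0.024×7.5 + 0.0253×9.5 = 0.5717 kJ/s.
Handling time per unit search time: 0.0322×55 + 0.024×55 + 0.0253×12 = 3.395.
Rate = 0.5717/(1 + 3.395) = 0.1301 kJ/s.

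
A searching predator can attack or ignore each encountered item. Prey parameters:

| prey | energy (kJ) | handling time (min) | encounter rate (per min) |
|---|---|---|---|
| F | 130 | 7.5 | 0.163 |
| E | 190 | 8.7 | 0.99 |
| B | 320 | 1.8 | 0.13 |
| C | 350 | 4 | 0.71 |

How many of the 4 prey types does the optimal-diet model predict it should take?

E/h in descending order: B 178, C 87.5, E 21.8, F 17.3 kJ/min. The optimal diet is the largest prefix of this list for which every included type satisfies E_i/h_i > R on the types above it.
Rate on top 1: 33.71. C: 87.5 > 33.71 → include.
Rate on top 2: 71.21. E: 21.8 < 71.21 → exclude; stop.
Optimal diet: B, C — 2 of 4 types.

2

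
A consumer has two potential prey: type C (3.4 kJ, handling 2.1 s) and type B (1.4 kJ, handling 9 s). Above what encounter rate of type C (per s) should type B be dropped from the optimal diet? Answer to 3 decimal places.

Drop type B once their profitability E₂/h₂ falls below the rate achievable on type C alone: E₂/h₂ = λE₁/(1 + λh₁).
Solve for λ: λE₁h₂ = E₂(1 + λh₁) → λ(E₁h₂ − E₂h₁) = E₂ → λ = E₂/(E₁h₂ − E₂h₁).
λ = 1.4/(3.4×9 − 1.4×2.1) = 1.4/27.66 = 0.05061 per s.

0.051 per s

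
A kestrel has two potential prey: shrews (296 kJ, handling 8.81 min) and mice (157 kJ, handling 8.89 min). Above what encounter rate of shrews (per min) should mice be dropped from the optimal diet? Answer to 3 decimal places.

0.126 per min

The zero-one rule: include mice iff E₂/h₂ > λE₁/(1+λh₁). Equality gives the switch point.
λE₁h₂ = E₂ + λE₂h₁ ⇒ λ = E₂/(E₁h₂ − E₂h₁) = 157/(2631 − 1383) = 0.1258 per min.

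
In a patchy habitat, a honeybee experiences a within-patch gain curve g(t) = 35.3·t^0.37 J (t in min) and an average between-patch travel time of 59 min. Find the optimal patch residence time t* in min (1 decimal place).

By the marginal value theorem, leave when the instantaneous gain rate g'(t) equals the habitat-wide average g(t)/(T + t).
g'(t) = 0.37·35.3·t^-0.63. Setting 0.37·35.3·t^-0.63 = 35.3·t^0.37/(59+t) gives 0.37(59+t) = t, so 0.63·t = 0.37×59.
t* = 0.37×59/0.63 = 34.65 min.

34.7 min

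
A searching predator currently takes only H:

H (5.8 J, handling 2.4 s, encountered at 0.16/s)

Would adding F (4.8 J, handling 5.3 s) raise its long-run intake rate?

Current rate: (0.16×5.8)/(1 + 0.16×2.4) = 0.6705 J/s.
F: E/h = 4.8/5.3 = 0.9057 J/s.
Since 0.9057 > R, including F increases the long-run rate.

Yes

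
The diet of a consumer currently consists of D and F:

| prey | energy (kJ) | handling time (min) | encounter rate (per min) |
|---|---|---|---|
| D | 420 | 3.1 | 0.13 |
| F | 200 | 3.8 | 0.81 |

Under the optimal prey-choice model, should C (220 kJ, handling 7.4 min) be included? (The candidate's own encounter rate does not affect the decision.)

No

On D and F alone, R = ΣλE/(1+Σλh) = 216.6/4.481 = 48.34 kJ/min.
C: E/h = 220/7.4 = 29.73 kJ/min.
Since 29.73 < R, time spent handling C is better spent searching.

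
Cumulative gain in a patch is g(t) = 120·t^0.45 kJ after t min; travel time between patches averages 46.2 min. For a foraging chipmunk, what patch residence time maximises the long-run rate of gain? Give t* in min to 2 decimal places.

37.80 min

Maximise g(t)/(T+t): set derivative to zero → g'(t)(T+t) = g(t).
g'(t) = 0.45·120·t^-0.55. Setting 0.45·120·t^-0.55 = 120·t^0.45/(46.2+t) gives 0.45(46.2+t) = t, so 0.55·t = 0.45×46.2.
t* = 0.45×46.2/0.55 = 37.8 min.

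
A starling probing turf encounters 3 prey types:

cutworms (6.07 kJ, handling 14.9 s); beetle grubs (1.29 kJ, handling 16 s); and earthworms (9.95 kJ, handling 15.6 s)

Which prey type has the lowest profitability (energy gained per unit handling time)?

In descending order of E/h:
earthworms: 9.95/15.6 = 0.638 kJ/s
cutworms: 6.07/14.9 = 0.407 kJ/s
beetle grubs: 1.29/16 = 0.0806 kJ/s

beetle grubs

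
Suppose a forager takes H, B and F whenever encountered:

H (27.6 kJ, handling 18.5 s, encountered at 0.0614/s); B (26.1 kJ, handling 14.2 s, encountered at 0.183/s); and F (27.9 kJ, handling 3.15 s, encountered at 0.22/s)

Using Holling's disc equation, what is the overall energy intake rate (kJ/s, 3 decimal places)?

R = Σλ_iE_i / (1 + Σλ_ih_i)
Numerator: 0.0614×27.6 + 0.183×26.1 + 0.22×27.9 = 12.61
Denominator: 1 + 0.0614×18.5 + 0.183×14.2 + 0.22×3.15 = 5.428
R = 12.61/5.428 = 2.323 kJ/s

2.323 kJ/s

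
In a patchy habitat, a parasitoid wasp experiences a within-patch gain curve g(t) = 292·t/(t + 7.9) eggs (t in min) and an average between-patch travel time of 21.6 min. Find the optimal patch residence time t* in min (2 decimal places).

Optimal t* satisfies g'(t*) = g(t*)/(T + t*).
g'(t) = 292·7.9/(t + 7.9)². Setting 292·7.9/(t+7.9)² = 292t/[(t+7.9)(21.6+t)] gives 7.9(21.6+t) = t(t+7.9), so t² = 7.9×21.6 = 170.6.
t* = √170.6 = 13.06 min.

13.06 min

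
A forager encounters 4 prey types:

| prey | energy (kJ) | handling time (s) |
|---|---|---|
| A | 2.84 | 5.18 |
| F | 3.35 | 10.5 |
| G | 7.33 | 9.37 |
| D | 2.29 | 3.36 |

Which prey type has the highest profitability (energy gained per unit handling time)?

In descending order of E/h:
G: 7.33/9.37 = 0.782 kJ/s
D: 2.29/3.36 = 0.682 kJ/s
A: 2.84/5.18 = 0.548 kJ/s
F: 3.35/10.5 = 0.319 kJ/s

G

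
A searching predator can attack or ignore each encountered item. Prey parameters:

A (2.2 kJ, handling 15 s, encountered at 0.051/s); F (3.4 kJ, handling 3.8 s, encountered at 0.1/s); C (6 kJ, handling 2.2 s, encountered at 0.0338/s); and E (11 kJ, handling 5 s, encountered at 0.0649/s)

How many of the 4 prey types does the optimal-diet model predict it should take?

3

Profitabilities (E/h, kJ/s): C 2.73, E 2.2, F 0.895, A 0.147. Add prey in this order while the next type's profitability exceeds the intake rate on those already taken.
Rate on top 1: 0.1888. E: 2.2 > 0.1888 → include.
Rate on top 2: 0.6553. F: 0.895 > 0.6553 → include.
Rate on top 3: 0.7065. A: 0.147 < 0.7065 → exclude; stop.
Optimal diet: C, E, F — 3 of 4 types.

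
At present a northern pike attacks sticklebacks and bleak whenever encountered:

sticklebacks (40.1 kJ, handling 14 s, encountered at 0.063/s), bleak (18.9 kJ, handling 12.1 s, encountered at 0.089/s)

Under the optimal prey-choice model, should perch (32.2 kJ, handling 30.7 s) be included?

No

On sticklebacks and bleak alone, R = ΣλE/(1+Σλh) = 4.208/2.959 = 1.422 kJ/s.
Profitability of perch: 32.2/30.7 = 1.049 kJ/s.
Since 1.049 < R, time spent handling perch is better spent searching.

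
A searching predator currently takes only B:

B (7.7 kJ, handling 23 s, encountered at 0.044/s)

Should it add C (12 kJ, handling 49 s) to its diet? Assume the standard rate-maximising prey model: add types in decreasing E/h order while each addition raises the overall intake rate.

Yes

On B alone, R = ΣλE/(1+Σλh) = 0.3388/2.012 = 0.1684 kJ/s.
Profitability of C: 12/49 = 0.2449 kJ/s.
Since 0.2449 > R, including C increases the long-run rate.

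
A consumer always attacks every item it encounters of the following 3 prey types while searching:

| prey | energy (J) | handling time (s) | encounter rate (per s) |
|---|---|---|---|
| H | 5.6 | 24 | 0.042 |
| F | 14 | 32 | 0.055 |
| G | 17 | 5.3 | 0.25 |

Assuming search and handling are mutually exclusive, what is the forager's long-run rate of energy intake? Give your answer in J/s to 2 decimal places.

Energy encountered per unit search time: 0.042×5.6 + 0.055×14 + 0.25×17 = 5.255 J/s.
Handling time per unit search time: 0.042×24 + 0.055×32 + 0.25×5.3 = 4.093.
Rate = 5.255/(1 + 4.093) = 1.032 J/s.

1.03 J/s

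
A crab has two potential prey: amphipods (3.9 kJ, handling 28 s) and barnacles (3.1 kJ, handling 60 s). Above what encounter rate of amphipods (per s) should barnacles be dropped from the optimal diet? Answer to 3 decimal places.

Drop barnacles once their profitability E₂/h₂ falls below the rate achievable on amphipods alone: E₂/h₂ = λE₁/(1 + λh₁).
Solve for λ: λE₁h₂ = E₂(1 + λh₁) → λ(E₁h₂ − E₂h₁) = E₂ → λ = E₂/(E₁h₂ − E₂h₁).
λ = 3.1/(3.9×60 − 3.1×28) = 3.1/147.2 = 0.02106 per s.

0.021 per s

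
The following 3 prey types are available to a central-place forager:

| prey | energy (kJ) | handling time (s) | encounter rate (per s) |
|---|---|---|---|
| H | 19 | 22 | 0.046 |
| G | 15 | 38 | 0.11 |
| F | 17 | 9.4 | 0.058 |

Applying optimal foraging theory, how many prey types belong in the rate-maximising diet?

Rank by E/h (kJ/s): F 1.81, H 0.864, G 0.395. Include each in turn until the next type's E/h falls below the running intake rate.
Rate on top 1: 0.6381. H: 0.864 > 0.6381 → include.
Rate on top 2: 0.7274. G: 0.395 < 0.7274 → exclude; stop.
Optimal diet: F, H — 2 of 3 types.

2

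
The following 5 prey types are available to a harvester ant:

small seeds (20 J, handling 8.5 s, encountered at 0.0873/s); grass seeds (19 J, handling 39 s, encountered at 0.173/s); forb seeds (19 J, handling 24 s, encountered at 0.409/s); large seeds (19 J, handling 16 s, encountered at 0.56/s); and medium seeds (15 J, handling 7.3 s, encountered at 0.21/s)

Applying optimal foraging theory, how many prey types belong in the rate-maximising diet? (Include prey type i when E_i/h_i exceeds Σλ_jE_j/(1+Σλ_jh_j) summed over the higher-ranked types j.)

Profitabilities (E/h, J/s): small seeds 2.35, medium seeds 2.05, large seeds 1.19, forb seeds 0.792, grass seeds 0.487. Add prey in this order while the next type's profitability exceeds the intake rate on those already taken.
Rate on top 1: 1.002. medium seeds: 2.05 > 1.002 → include.
Rate on top 2: 1.495. large seeds: 1.19 < 1.495 → exclude; stop.
Optimal diet: small seeds, medium seeds — 2 of 5 types.

2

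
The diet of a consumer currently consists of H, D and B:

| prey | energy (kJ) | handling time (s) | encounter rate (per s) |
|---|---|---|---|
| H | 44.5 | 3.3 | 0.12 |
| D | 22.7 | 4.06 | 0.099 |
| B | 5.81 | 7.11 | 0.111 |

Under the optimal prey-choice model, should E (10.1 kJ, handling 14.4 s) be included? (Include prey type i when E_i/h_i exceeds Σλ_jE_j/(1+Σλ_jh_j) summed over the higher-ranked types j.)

On H, D and B alone, R = ΣλE/(1+Σλh) = 8.232/2.587 = 3.182 kJ/s.
E: E/h = 10.1/14.4 = 0.7014 kJ/s.
Since 0.7014 < R, time spent handling E is better spent searching.

No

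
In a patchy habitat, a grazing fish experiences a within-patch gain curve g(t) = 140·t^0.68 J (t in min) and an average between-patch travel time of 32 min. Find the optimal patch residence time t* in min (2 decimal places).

68.00 min

Maximise g(t)/(T+t): set derivative to zero → g'(t)(T+t) = g(t).
g'(t) = 0.68·140·t^-0.32. Setting 0.68·140·t^-0.32 = 140·t^0.68/(32+t) gives 0.68(32+t) = t, so 0.32·t = 0.68×32.
t* = 0.68×32/0.32 = 68 min.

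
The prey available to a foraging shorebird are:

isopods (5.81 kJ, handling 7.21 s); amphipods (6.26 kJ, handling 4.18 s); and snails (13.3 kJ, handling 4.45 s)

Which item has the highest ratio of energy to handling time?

In descending order of E/h:
snails: 13.3/4.45 = 2.99 kJ/s
amphipods: 6.26/4.18 = 1.5 kJ/s
isopods: 5.81/7.21 = 0.806 kJ/s

snails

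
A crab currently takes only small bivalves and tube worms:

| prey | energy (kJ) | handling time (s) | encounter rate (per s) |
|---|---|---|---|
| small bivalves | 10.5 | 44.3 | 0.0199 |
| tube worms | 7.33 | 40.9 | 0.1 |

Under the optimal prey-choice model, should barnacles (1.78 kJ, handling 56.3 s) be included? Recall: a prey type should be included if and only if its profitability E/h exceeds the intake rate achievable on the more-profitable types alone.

No

On small bivalves and tube worms alone, R = ΣλE/(1+Σλh) = 0.942/5.972 = 0.1577 kJ/s.
Profitability of barnacles: 1.78/56.3 = 0.03162 kJ/s.
Since 0.03162 < R, time spent handling barnacles is better spent searching.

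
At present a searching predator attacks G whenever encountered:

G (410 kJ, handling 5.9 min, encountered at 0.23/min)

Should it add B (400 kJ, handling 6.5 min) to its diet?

Intake rate on the current diet: R = (0.23×410) / (1 + 0.23×5.9) = 94.3/2.357 = 40.01 kJ/min.
Profitability of B: 400/6.5 = 61.54 kJ/min.
Since 61.54 > R, including B increases the long-run rate.

Yes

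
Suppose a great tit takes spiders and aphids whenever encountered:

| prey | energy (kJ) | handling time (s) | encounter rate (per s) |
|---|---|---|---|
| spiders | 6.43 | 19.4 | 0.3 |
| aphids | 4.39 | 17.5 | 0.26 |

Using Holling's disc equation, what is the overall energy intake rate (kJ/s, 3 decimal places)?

0.270 kJ/s

R = Σλ_iE_i / (1 + Σλ_ih_i)
Numerator: 0.3×6.43 + 0.26×4.39 = 3.07
Denominator: 1 + 0.3×19.4 + 0.26×17.5 = 11.37
R = 3.07/11.37 = 0.27 kJ/s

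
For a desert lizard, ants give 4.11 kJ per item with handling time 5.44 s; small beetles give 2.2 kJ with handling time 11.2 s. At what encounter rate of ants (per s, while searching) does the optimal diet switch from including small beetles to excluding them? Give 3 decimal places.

Drop small beetles once their profitability E₂/h₂ falls below the rate achievable on ants alone: E₂/h₂ = λE₁/(1 + λh₁).
Solve for λ: λE₁h₂ = E₂(1 + λh₁) → λ(E₁h₂ − E₂h₁) = E₂ → λ = E₂/(E₁h₂ − E₂h₁).
λ = 2.2/(4.11×11.2 − 2.2×5.44) = 2.2/34.06 = 0.06458 per s.

0.065 per s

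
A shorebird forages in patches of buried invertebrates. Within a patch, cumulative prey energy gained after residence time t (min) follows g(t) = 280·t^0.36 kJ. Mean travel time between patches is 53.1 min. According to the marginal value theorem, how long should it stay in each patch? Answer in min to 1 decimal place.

29.9 min

Maximise g(t)/(T+t): set derivative to zero → g'(t)(T+t) = g(t).
g'(t) = 0.36·280·t^-0.64. Setting 0.36·280·t^-0.64 = 280·t^0.36/(53.1+t) gives 0.36(53.1+t) = t, so 0.64·t = 0.36×53.1.
t* = 0.36×53.1/0.64 = 29.87 min.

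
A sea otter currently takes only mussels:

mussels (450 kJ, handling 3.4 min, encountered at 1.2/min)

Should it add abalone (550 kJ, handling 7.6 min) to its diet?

No

On mussels alone, R = ΣλE/(1+Σλh) = 540/5.08 = 106.3 kJ/min.
Profitability of abalone: 550/7.6 = 72.37 kJ/min.
Since 72.37 < R, time spent handling abalone is better spent searching.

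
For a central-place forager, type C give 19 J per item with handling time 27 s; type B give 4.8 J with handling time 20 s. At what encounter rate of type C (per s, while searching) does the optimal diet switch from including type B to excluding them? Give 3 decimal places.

The zero-one rule: include type B iff E₂/h₂ > λE₁/(1+λh₁). Equality gives the switch point.
λE₁h₂ = E₂ + λE₂h₁ ⇒ λ = E₂/(E₁h₂ − E₂h₁) = 4.8/(380 − 129.6) = 0.01917 per s.

0.019 per s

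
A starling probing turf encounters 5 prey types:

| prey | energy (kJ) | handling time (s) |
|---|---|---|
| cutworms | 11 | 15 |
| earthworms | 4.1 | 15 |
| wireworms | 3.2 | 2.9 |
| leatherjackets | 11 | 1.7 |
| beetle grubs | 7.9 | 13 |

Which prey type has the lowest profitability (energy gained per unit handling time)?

earthworms

Profitability E/h (kJ/s): cutworms = 11/15 = 0.733, earthworms = 4.1/15 = 0.273, wireworms = 3.2/2.9 = 1.1, leatherjackets = 11/1.7 = 6.47, beetle grubs = 7.9/13 = 0.608.
Ranked: leatherjackets > wireworms > cutworms > beetle grubs > earthworms.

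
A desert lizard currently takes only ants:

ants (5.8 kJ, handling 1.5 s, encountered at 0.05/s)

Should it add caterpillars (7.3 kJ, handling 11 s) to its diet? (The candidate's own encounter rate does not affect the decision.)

Intake rate on the current diet: R = (0.05×5.8) / (1 + 0.05×1.5) = 0.29/1.075 = 0.2698 kJ/s.
Profitability of caterpillars: 7.3/11 = 0.6636 kJ/s.
0.6636 > 0.2698, so adding caterpillars raises the average — include it.

Yes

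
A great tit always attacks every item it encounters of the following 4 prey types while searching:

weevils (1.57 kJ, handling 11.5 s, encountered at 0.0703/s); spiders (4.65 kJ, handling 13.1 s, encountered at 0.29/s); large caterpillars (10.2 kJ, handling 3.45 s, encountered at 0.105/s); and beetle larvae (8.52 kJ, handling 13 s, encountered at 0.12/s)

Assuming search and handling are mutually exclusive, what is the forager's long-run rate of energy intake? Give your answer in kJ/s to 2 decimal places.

0.47 kJ/s

R = Σλ_iE_i / (1 + Σλ_ih_i)
Numerator: 0.0703×1.57 + 0.29×4.65 + 0.105×10.2 + 0.12×8.52 = 3.552
Denominator: 1 + 0.0703×11.5 + 0.29×13.1 + 0.105×3.45 + 0.12×13 = 7.53
R = 3.552/7.53 = 0.4718 kJ/s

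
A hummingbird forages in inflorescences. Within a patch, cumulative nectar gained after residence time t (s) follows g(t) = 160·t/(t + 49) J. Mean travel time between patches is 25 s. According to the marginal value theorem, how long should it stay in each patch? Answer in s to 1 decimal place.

Optimal t* satisfies g'(t*) = g(t*)/(T + t*).
g'(t) = 160·49/(t + 49)². Setting 160·49/(t+49)² = 160t/[(t+49)(25+t)] gives 49(25+t) = t(t+49), so t² = 49×25 = 1225.
t* = √1225 = 35 s.

35.0 s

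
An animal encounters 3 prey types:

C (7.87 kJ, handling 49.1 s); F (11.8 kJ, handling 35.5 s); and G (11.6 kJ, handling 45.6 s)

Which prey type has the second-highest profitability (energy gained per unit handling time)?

G

Profitability E/h (kJ/s): C = 7.87/49.1 = 0.16, F = 11.8/35.5 = 0.332, G = 11.6/45.6 = 0.254.
Ranked: F > G > C.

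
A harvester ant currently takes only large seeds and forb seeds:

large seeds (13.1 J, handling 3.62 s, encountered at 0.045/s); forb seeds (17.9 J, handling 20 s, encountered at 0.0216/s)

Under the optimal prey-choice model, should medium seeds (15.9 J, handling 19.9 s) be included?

Current rate: (0.045×13.1 + 0.0216×17.9)/(1 + 0.045×3.62 + 0.0216×20) = 0.612 J/s.
Profitability of medium seeds: 15.9/19.9 = 0.799 J/s.
Since 0.799 > R, including medium seeds increases the long-run rate.

Yes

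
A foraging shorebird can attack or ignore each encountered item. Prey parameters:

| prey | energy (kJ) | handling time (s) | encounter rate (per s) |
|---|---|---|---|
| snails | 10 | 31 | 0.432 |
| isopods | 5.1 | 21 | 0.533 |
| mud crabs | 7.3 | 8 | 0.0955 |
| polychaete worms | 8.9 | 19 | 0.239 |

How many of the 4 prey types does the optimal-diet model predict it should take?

2

Rank by E/h (kJ/s): mud crabs 0.912, polychaete worms 0.468, snails 0.323, isopods 0.243. Include each in turn until the next type's E/h falls below the running intake rate.
Rate on top 1: 0.3952. polychaete worms: 0.468 > 0.3952 → include.
Rate on top 2: 0.4479. snails: 0.323 < 0.4479 → exclude; stop.
Optimal diet: mud crabs, polychaete worms — 2 of 4 types.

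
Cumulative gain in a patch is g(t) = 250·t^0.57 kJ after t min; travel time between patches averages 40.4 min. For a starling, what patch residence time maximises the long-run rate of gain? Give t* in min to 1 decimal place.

53.6 min

By the marginal value theorem, leave when the instantaneous gain rate g'(t) equals the habitat-wide average g(t)/(T + t).
g'(t) = 0.57·250·t^-0.43. Setting 0.57·250·t^-0.43 = 250·t^0.57/(40.4+t) gives 0.57(40.4+t) = t, so 0.43·t = 0.57×40.4.
t* = 0.57×40.4/0.43 = 53.55 min.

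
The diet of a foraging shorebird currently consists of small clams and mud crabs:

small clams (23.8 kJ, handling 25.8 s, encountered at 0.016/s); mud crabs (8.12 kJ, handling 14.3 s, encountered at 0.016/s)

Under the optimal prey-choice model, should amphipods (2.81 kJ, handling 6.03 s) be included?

Yes

Current rate: (0.016×23.8 + 0.016×8.12)/(1 + 0.016×25.8 + 0.016×14.3) = 0.3111 kJ/s.
Profitability of amphipods: 2.81/6.03 = 0.466 kJ/s.
0.466 > 0.3111, so adding amphipods raises the average — include it.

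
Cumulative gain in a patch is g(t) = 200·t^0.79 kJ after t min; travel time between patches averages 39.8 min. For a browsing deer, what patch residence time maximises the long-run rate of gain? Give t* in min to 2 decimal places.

149.72 min

Maximise g(t)/(T+t): set derivative to zero → g'(t)(T+t) = g(t).
g'(t) = 0.79·200·t^-0.21. Setting 0.79·200·t^-0.21 = 200·t^0.79/(39.8+t) gives 0.79(39.8+t) = t, so 0.21·t = 0.79×39.8.
t* = 0.79×39.8/0.21 = 149.7 min.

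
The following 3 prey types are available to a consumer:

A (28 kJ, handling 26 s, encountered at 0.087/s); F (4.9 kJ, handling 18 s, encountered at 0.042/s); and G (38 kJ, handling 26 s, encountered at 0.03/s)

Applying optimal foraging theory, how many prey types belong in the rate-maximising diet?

Rank by E/h (kJ/s): G 1.46, A 1.08, F 0.272. Include each in turn until the next type's E/h falls below the running intake rate.
Rate on top 1: 0.6404. A: 1.08 > 0.6404 → include.
Rate on top 2: 0.8847. F: 0.272 < 0.8847 → exclude; stop.
Optimal diet: G, A — 2 of 3 types.

2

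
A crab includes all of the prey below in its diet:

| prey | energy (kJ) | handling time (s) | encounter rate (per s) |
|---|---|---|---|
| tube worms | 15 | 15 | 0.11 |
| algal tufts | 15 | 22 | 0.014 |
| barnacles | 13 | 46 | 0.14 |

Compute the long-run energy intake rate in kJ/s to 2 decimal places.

R = (0.11×15 + 0.014×15 + 0.14×13) / (1 + 0.11×15 + 0.014×22 + 0.14×46) = 3.68/9.398 = 0.3916 kJ/s.

0.39 kJ/s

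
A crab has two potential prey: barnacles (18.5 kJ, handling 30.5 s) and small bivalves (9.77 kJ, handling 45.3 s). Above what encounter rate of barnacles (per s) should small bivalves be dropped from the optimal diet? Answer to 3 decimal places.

0.018 per s

The zero-one rule: include small bivalves iff E₂/h₂ > λE₁/(1+λh₁). Equality gives the switch point.
λE₁h₂ = E₂ + λE₂h₁ ⇒ λ = E₂/(E₁h₂ − E₂h₁) = 9.77/(838 − 298) = 0.01809 per s.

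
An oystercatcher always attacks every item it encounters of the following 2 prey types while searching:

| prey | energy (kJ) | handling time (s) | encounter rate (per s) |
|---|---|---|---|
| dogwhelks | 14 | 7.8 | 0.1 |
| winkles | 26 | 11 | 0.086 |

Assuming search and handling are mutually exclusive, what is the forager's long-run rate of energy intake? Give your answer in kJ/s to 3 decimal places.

1.334 kJ/s

R = Σλ_iE_i / (1 + Σλ_ih_i)
Numerator: 0.1×14 + 0.086×26 = 3.636
Denominator: 1 + 0.1×7.8 + 0.086×11 = 2.726
R = 3.636/2.726 = 1.334 kJ/s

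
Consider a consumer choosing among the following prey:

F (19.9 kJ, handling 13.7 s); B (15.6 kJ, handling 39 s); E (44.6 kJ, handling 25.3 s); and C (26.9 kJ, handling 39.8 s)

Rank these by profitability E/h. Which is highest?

E

In descending order of E/h:
E: 44.6/25.3 = 1.76 kJ/s
F: 19.9/13.7 = 1.45 kJ/s
C: 26.9/39.8 = 0.676 kJ/s
B: 15.6/39 = 0.4 kJ/s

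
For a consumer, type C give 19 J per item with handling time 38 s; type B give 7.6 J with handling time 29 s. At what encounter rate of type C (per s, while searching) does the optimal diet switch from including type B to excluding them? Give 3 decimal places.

0.029 per s

Drop type B once their profitability E₂/h₂ falls below the rate achievable on type C alone: E₂/h₂ = λE₁/(1 + λh₁).
Solve for λ: λE₁h₂ = E₂(1 + λh₁) → λ(E₁h₂ − E₂h₁) = E₂ → λ = E₂/(E₁h₂ − E₂h₁).
λ = 7.6/(19×29 − 7.6×38) = 7.6/262.2 = 0.02899 per s.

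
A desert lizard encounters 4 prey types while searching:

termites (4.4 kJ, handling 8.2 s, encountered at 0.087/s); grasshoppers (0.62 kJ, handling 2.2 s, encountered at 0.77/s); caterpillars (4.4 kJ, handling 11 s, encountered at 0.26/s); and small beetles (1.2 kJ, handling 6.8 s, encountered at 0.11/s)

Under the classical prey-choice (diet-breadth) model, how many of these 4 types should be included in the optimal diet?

2

Profitabilities (E/h, kJ/s): termites 0.537, caterpillars 0.4, grasshoppers 0.282, small beetles 0.176. Add prey in this order while the next type's profitability exceeds the intake rate on those already taken.
Rate on top 1: 0.2234. caterpillars: 0.4 > 0.2234 → include.
Rate on top 2: 0.3338. grasshoppers: 0.282 < 0.3338 → exclude; stop.
Optimal diet: termites, caterpillars — 2 of 4 types.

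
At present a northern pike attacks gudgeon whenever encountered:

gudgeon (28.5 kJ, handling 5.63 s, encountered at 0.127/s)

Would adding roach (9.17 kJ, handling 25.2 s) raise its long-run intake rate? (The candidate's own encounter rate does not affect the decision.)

Current rate: (0.127×28.5)/(1 + 0.127×5.63) = 2.11 kJ/s.
Profitability of roach: 9.17/25.2 = 0.3639 kJ/s.
Since 0.3639 < R, time spent handling roach is better spent searching.

No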